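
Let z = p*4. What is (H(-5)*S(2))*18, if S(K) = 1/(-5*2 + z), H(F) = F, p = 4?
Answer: -15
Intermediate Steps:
z = 16 (z = 4*4 = 16)
S(K) = 1/6 (S(K) = 1/(-5*2 + 16) = 1/(-10 + 16) = 1/6)
(H(-5)*S(2))*18 = -5*1/6*18 = -5/6*18 = -15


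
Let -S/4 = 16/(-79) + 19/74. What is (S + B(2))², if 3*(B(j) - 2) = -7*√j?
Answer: 1081789538/76895361 - 72968*√2/8769 ≈ 2.3005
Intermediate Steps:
S = -634/2923 (S = -4*(16/(-79) + 19/74) = -4*(16*(-1/79) + 19*(1/74)) = -4*(-16/79 + 19/74) = -4*317/5846 = -634/2923 ≈ -0.21690)
B(j) = 2 - 7*√j/3 (B(j) = 2 + (-7*√j)/3 = 2 - 7*√j/3)
(S + B(2))² = (-634/2923 + (2 - 7*√2/3))² = (5212/2923 - 7*√2/3)²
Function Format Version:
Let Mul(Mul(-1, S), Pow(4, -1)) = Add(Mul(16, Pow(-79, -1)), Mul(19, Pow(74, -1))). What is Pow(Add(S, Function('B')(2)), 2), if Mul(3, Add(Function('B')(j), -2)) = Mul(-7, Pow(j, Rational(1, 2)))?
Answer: Add(Rational(1081789538, 76895361), Mul(Rational(-72968, 8769), Pow(2, Rational(1, 2)))) ≈ 2.3005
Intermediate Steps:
S = Rational(-634, 2923) (S = Mul(-4, Add(Mul(16, Pow(-79, -1)), Mul(19, Pow(74, -1)))) = Mul(-4, Add(Mul(16, Rational(-1, 79)), Mul(19, Rational(1, 74)))) = Mul(-4, Add(Rational(-16, 79), Rational(19, 74))) = Mul(-4, Rational(317, 5846)) = Rational(-634, 2923) ≈ -0.21690)
Function('B')(j) = Add(2, Mul(Rational(-7, 3), Pow(j, Rational(1, 2)))) (Function('B')(j) = Add(2, Mul(Rational(1, 3), Mul(-7, Pow(j, Rational(1, 2))))) = Add(2, Mul(Rational(-7, 3), Pow(j, Rational(1, 2)))))
Pow(Add(S, Function('B')(2)), 2) = Pow(Add(Rational(-634, 2923), Add(2, Mul(Rational(-7, 3), Pow(2, Rational(1, 2))))), 2) = Pow(Add(Rational(5212, 2923), Mul(Rational(-7, 3), Pow(2, Rational(1, 2)))), 2)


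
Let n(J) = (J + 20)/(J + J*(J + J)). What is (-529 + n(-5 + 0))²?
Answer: 2515396/9 ≈ 2.7949e+5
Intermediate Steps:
n(J) = (20 + J)/(J + 2*J²) (n(J) = (20 + J)/(J + J*(2*J)) = (20 + J)/(J + 2*J²))
(-529 + n(-5 + 0))² = (-529 + (20 + (-5 + 0))/((-5 + 0)*(1 + 2*(-5 + 0))))² = (-529 + (20 - 5)/((-5)*(1 + 2*(-5))))² = (-529 - ⅕*15/(1 - 10))² = (-529 - ⅕*15/(-9))² = (-529 - ⅕*(-⅑)*15)² = (-529 + ⅓)² = (-1586/3)² = 2515396/9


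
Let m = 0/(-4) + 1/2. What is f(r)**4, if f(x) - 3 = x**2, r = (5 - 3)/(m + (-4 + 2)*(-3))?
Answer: 74818113841/815730721 ≈ 91.719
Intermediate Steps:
m = 1/2 (m = 0*(-1/4) + 1*(1/2) = 0 + 1/2 = 1/2 ≈ 0.50000)
r = 4/13 (r = (5 - 3)/(1/2 + (-4 + 2)*(-3)) = 2/(1/2 - 2*(-3)) = 2/(1/2 + 6) = 2/(13/2) = 2*(2/13) = 4/13 ≈ 0.30769)
f(x) = 3 + x**2
f(r)**4 = (3 + (4/13)**2)**4 = (3 + 16/169)**4 = (523/169)**4 = 74818113841/815730721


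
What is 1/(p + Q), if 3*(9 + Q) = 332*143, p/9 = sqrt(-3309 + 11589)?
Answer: 6189/97624847 - 486*sqrt(230)/2245371481 ≈ 6.0113e-5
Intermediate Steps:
p = 54*sqrt(230) (p = 9*sqrt(-3309 + 11589) = 9*sqrt(8280) = 9*(6*sqrt(230)) = 54*sqrt(230) ≈ 818.95)
Q = 47449/3 (Q = -9 + (332*143)/3 = -9 + (1/3)*47476 = -9 + 47476/3 = 47449/3 ≈ 15816.)
1/(p + Q) = 1/(54*sqrt(230) + 47449/3) = 1/(47449/3 + 54*sqrt(230))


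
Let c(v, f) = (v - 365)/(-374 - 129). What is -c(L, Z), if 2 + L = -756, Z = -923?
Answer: -1123/503 ≈ -2.2326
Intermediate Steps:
L = -758 (L = -2 - 756 = -758)
c(v, f) = 365/503 - v/503 (c(v, f) = (-365 + v)/(-503) = (-365 + v)*(-1/503) = 365/503 - v/503)
-c(L, Z) = -(365/503 - 1/503*(-758)) = -(365/503 + 758/503) = -1*1123/503 = -1123/503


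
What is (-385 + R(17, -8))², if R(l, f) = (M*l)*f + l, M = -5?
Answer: 97344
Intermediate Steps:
R(l, f) = l - 5*f*l (R(l, f) = (-5*l)*f + l = -5*f*l + l = l - 5*f*l)
(-385 + R(17, -8))² = (-385 + 17*(1 - 5*(-8)))² = (-385 + 17*(1 + 40))² = (-385 + 17*41)² = (-385 + 697)² = 312² = 97344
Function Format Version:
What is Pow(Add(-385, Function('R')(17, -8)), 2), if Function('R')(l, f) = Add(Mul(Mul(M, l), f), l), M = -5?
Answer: 97344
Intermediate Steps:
Function('R')(l, f) = Add(l, Mul(-5, f, l)) (Function('R')(l, f) = Add(Mul(Mul(-5, l), f), l) = Add(Mul(-5, f, l), l) = Add(l, Mul(-5, f, l)))
Pow(Add(-385, Function('R')(17, -8)), 2) = Pow(Add(-385, Mul(17, Add(1, Mul(-5, -8)))), 2) = Pow(Add(-385, Mul(17, Add(1, 40))), 2) = Pow(Add(-385, Mul(17, 41)), 2) = Pow(Add(-385, 697), 2) = Pow(312, 2) = 97344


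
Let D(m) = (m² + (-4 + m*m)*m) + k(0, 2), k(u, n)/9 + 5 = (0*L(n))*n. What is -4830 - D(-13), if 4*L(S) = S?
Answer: -2809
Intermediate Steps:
L(S) = S/4
k(u, n) = -45 (k(u, n) = -45 + 9*((0*(n/4))*n) = -45 + 9*(0*n) = -45 + 9*0 = -45 + 0 = -45)
D(m) = -45 + m² + m*(-4 + m²) (D(m) = (m² + (-4 + m*m)*m) - 45 = (m² + (-4 + m²)*m) - 45 = (m² + m*(-4 + m²)) - 45 = -45 + m² + m*(-4 + m²))
-4830 - D(-13) = -4830 - (-45 + (-13)² + (-13)³ - 4*(-13)) = -4830 - (-45 + 169 - 2197 + 52) = -4830 - 1*(-2021) = -4830 + 2021 = -2809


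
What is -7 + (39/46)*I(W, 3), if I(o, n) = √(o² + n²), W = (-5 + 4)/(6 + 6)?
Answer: -7 + 13*√1297/184 ≈ -4.4555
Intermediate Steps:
W = -1/12 ≈ -0.083333
I(o, n) = √(n² + o²)
-7 + (39/46)*I(W, 3) = -7 + (39/46)*√(3² + (-1/12)²) = -7 + (39*(1/46))*√(9 + 1/144) = -7 + 39*√(1297/144)/46 = -7 + 39*(√1297/12)/46 = -7 + 13*√1297/184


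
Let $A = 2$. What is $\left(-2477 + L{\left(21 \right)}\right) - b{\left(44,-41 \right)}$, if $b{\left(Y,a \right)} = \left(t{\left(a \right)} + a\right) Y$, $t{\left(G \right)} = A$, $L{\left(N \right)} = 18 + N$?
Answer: $-722$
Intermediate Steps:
$t{\left(G \right)} = 2$
$b{\left(Y,a \right)} = Y \left(2 + a\right)$ ($b{\left(Y,a \right)} = \left(2 + a\right) Y = Y \left(2 + a\right)$)
$\left(-2477 + L{\left(21 \right)}\right) - b{\left(44,-41 \right)} = \left(-2477 + \left(18 + 21\right)\right) - 44 \left(2 - 41\right) = \left(-2477 + 39\right) - 44 \left(-39\right) = -2438 - -1716 = -2438 + 1716 = -722$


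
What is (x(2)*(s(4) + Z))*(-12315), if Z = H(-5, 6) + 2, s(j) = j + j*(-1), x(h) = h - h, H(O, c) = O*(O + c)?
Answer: 0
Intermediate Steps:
x(h) = 0
s(j) = 0 (s(j) = j - j = 0)
Z = -3 (Z = -5*(-5 + 6) + 2 = -5*1 + 2 = -5 + 2 = -3)
(x(2)*(s(4) + Z))*(-12315) = (0*(0 - 3))*(-12315) = (0*(-3))*(-12315) = 0*(-12315) = 0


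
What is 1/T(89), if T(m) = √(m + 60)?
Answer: √149/149 ≈ 0.081923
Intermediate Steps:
T(m) = √(60 + m)
1/T(89) = 1/(√(60 + 89)) = 1/(√149) = √149/149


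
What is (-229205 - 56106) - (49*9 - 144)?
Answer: -285608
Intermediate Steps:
(-229205 - 56106) - (49*9 - 144) = -285311 - (441 - 144) = -285311 - 1*297 = -285311 - 297 = -285608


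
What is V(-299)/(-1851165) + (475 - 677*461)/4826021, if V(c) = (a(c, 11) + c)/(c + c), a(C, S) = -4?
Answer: -4999506935987/77425930092030 ≈ -0.064571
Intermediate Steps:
V(c) = (-4 + c)/(2*c) (V(c) = (-4 + c)/(c + c) = (-4 + c)/((2*c)) = (-4 + c)*(1/(2*c)) = (-4 + c)/(2*c))
V(-299)/(-1851165) + (475 - 677*461)/4826021 = ((½)*(-4 - 299)/(-299))/(-1851165) + (475 - 677*461)/4826021 = ((½)*(-1/299)*(-303))*(-1/1851165) + (475 - 312097)*(1/4826021) = (303/598)*(-1/1851165) - 311622*1/4826021 = -101/368998890 - 311622/4826021 = -4999506935987/77425930092030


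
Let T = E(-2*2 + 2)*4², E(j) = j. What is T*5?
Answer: -160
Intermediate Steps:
T = -32 (T = (-2*2 + 2)*4² = (-4 + 2)*16 = -2*16 = -32)
T*5 = -32*5 = -160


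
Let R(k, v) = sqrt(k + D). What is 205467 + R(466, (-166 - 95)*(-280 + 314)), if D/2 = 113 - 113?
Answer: 205467 + sqrt(466) ≈ 2.0549e+5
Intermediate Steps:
D = 0 (D = 2*(113 - 113) = 2*0 = 0)
R(k, v) = sqrt(k) (R(k, v) = sqrt(k + 0) = sqrt(k))
205467 + R(466, (-166 - 95)*(-280 + 314)) = 205467 + sqrt(466)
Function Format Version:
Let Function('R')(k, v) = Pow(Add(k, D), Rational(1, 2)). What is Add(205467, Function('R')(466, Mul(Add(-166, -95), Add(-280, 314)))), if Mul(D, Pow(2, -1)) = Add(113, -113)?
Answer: Add(205467, Pow(466, Rational(1, 2))) ≈ 2.0549e+5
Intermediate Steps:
D = 0 (D = Mul(2, Add(113, -113)) = Mul(2, 0) = 0)
Function('R')(k, v) = Pow(k, Rational(1, 2)) (Function('R')(k, v) = Pow(Add(k, 0), Rational(1, 2)) = Pow(k, Rational(1, 2)))
Add(205467, Function('R')(466, Mul(Add(-166, -95), Add(-280, 314)))) = Add(205467, Pow(466, Rational(1, 2)))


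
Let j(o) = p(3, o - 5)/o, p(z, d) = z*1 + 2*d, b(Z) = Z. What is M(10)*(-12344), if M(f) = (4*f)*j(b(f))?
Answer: -641888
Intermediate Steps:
p(z, d) = z + 2*d
j(o) = (-7 + 2*o)/o (j(o) = (3 + 2*(o - 5))/o = (3 + 2*(-5 + o))/o = (3 + (-10 + 2*o))/o = (-7 + 2*o)/o)
M(f) = 4*f*(2 - 7/f) (M(f) = (4*f)*(2 - 7/f) = 4*f*(2 - 7/f))
M(10)*(-12344) = (-28 + 8*10)*(-12344) = (-28 + 80)*(-12344) = 52*(-12344) = -641888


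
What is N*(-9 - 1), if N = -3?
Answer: 30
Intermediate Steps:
N*(-9 - 1) = -3*(-9 - 1) = -3*(-10) = 30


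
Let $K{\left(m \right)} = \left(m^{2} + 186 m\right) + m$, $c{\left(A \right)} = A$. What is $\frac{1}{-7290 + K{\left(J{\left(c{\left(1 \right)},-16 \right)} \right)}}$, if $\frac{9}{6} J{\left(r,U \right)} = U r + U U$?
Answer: $\frac{1}{48230} \approx 2.0734 \cdot 10^{-5}$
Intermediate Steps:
$J{\left(r,U \right)} = \frac{2 U^{2}}{3} + \frac{2 U r}{3}$ ($J{\left(r,U \right)} = \frac{2 \left(U r + U U\right)}{3} = \frac{2 \left(U r + U^{2}\right)}{3} = \frac{2 \left(U^{2} + U r\right)}{3} = \frac{2 U^{2}}{3} + \frac{2 U r}{3}$)
$K{\left(m \right)} = m^{2} + 187 m$
$\frac{1}{-7290 + K{\left(J{\left(c{\left(1 \right)},-16 \right)} \right)}} = \frac{1}{-7290 + \frac{2}{3} \left(-16\right) \left(-16 + 1\right) \left(187 + \frac{2}{3} \left(-16\right) \left(-16 + 1\right)\right)} = \frac{1}{-7290 + \frac{2}{3} \left(-16\right) \left(-15\right) \left(187 + \frac{2}{3} \left(-16\right) \left(-15\right)\right)} = \frac{1}{-7290 + 160 \left(187 + 160\right)} = \frac{1}{-7290 + 160 \cdot 347} = \frac{1}{-7290 + 55520} = \frac{1}{48230}$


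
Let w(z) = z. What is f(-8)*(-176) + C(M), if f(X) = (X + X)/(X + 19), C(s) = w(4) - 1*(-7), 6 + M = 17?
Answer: 267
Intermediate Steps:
M = 11 (M = -6 + 17 = 11)
C(s) = 11 (C(s) = 4 - 1*(-7) = 4 + 7 = 11)
f(X) = 2*X/(19 + X) (f(X) = (2*X)/(19 + X) = 2*X/(19 + X))
f(-8)*(-176) + C(M) = (2*(-8)/(19 - 8))*(-176) + 11 = (2*(-8)/11)*(-176) + 11 = (2*(-8)*(1/11))*(-176) + 11 = -16/11*(-176) + 11 = 256 + 11 = 267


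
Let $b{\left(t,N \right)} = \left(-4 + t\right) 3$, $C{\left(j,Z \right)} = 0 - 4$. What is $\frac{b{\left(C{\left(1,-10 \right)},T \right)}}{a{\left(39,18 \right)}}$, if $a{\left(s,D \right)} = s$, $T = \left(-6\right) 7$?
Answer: $- \frac{8}{13} \approx -0.61539$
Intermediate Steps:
$T = -42$
$C{\left(j,Z \right)} = -4$ ($C{\left(j,Z \right)} = 0 - 4 = -4$)
$b{\left(t,N \right)} = -12 + 3 t$
$\frac{b{\left(C{\left(1,-10 \right)},T \right)}}{a{\left(39,18 \right)}} = \frac{-12 + 3 \left(-4\right)}{39} = \left(-12 - 12\right) \frac{1}{39} = \left(-24\right) \frac{1}{39} = - \frac{8}{13}$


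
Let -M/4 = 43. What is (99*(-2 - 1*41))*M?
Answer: 732204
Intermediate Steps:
M = -172 (M = -4*43 = -172)
(99*(-2 - 1*41))*M = (99*(-2 - 1*41))*(-172) = (99*(-2 - 41))*(-172) = (99*(-43))*(-172) = -4257*(-172) = 732204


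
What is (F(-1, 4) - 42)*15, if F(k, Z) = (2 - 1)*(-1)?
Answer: -645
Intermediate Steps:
F(k, Z) = -1 (F(k, Z) = 1*(-1) = -1)
(F(-1, 4) - 42)*15 = (-1 - 42)*15 = -43*15 = -645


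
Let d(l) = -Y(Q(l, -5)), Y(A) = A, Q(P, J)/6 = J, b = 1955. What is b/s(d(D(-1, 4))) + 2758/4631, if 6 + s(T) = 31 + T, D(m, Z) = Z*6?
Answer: 167369/4631 ≈ 36.141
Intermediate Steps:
Q(P, J) = 6*J
D(m, Z) = 6*Z
d(l) = 30 (d(l) = -6*(-5) = -1*(-30) = 30)
s(T) = 25 + T (s(T) = -6 + (31 + T) = 25 + T)
b/s(d(D(-1, 4))) + 2758/4631 = 1955/(25 + 30) + 2758/4631 = 1955/55 + 2758*(1/4631) = 1955*(1/55) + 2758/4631 = 391/11 + 2758/4631 = 167369/4631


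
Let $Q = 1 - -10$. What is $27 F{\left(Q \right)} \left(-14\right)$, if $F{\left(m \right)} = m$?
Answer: $-4158$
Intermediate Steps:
$Q = 11$ ($Q = 1 + 10 = 11$)
$27 F{\left(Q \right)} \left(-14\right) = 27 \cdot 11 \left(-14\right) = 297 \left(-14\right) = -4158$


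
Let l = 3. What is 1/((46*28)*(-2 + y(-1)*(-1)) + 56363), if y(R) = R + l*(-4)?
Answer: 1/70531 ≈ 1.4178e-5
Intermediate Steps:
y(R) = -12 + R (y(R) = R + 3*(-4) = R - 12 = -12 + R)
1/((46*28)*(-2 + y(-1)*(-1)) + 56363) = 1/((46*28)*(-2 + (-12 - 1)*(-1)) + 56363) = 1/(1288*(-2 - 13*(-1)) + 56363) = 1/(1288*(-2 + 13) + 56363) = 1/(1288*11 + 56363) = 1/(14168 + 56363) = 1/70531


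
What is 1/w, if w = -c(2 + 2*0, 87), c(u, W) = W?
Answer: -1/87 ≈ -0.011494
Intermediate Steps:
w = -87 (w = -1*87 = -87)
1/w = 1/(-87) = -1/87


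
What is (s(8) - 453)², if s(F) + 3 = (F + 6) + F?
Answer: 188356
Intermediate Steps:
s(F) = 3 + 2*F (s(F) = -3 + ((F + 6) + F) = -3 + ((6 + F) + F) = -3 + (6 + 2*F) = 3 + 2*F)
(s(8) - 453)² = ((3 + 2*8) - 453)² = ((3 + 16) - 453)² = (19 - 453)² = (-434)² = 188356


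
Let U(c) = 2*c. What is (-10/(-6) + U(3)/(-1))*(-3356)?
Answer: 43628/3 ≈ 14543.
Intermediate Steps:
(-10/(-6) + U(3)/(-1))*(-3356) = (-10/(-6) + (2*3)/(-1))*(-3356) = (-10*(-⅙) + 6*(-1))*(-3356) = (5/3 - 6)*(-3356) = -13/3*(-3356) = 43628/3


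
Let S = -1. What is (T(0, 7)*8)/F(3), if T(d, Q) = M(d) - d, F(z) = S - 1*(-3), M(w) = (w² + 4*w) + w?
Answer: 0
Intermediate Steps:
M(w) = w² + 5*w
F(z) = 2 (F(z) = -1 - 1*(-3) = -1 + 3 = 2)
T(d, Q) = -d + d*(5 + d) (T(d, Q) = d*(5 + d) - d = -d + d*(5 + d))
(T(0, 7)*8)/F(3) = ((0*(4 + 0))*8)/2 = ((0*4)*8)*(½) = (0*8)*(½) = 0*(½) = 0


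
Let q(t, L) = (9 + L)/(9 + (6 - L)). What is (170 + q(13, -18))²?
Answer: 3485689/121 ≈ 28807.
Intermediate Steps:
q(t, L) = (9 + L)/(15 - L)
(170 + q(13, -18))² = (170 + (-9 - 1*(-18))/(-15 - 18))² = (170 + (-9 + 18)/(-33))² = (170 - 1/33*9)² = (170 - 3/11)² = (1867/11)² = 3485689/121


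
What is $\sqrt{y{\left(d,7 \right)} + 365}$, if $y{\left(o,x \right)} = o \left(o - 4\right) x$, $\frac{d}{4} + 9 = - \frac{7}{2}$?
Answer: $\sqrt{19265} \approx 138.8$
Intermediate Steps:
$d = -50$ ($d = -36 + 4 \left(- \frac{7}{2}\right) = -36 - 14 = -50$)
$y{\left(o,x \right)} = o x \left(-4 + o\right)$ ($y{\left(o,x \right)} = o \left(-4 + o\right) x = o x \left(-4 + o\right)$)
$\sqrt{y{\left(d,7 \right)} + 365} = \sqrt{\left(-50\right) 7 \left(-4 - 50\right) + 365} = \sqrt{\left(-50\right) 7 \left(-54\right) + 365} = \sqrt{18900 + 365} = \sqrt{19265}$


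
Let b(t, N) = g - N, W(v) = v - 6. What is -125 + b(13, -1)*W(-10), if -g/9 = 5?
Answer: 579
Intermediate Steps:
g = -45 (g = -9*5 = -45)
W(v) = -6 + v
b(t, N) = -45 - N
-125 + b(13, -1)*W(-10) = -125 + (-45 - 1*(-1))*(-6 - 10) = -125 + (-45 + 1)*(-16) = -125 - 44*(-16) = -125 + 704 = 579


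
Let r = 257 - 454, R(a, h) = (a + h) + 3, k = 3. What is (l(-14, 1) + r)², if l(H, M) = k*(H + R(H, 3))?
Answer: 69169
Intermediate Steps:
R(a, h) = 3 + a + h
r = -197
l(H, M) = 18 + 6*H (l(H, M) = 3*(H + (3 + H + 3)) = 3*(H + (6 + H)) = 3*(6 + 2*H) = 18 + 6*H)
(l(-14, 1) + r)² = ((18 + 6*(-14)) - 197)² = ((18 - 84) - 197)² = (-66 - 197)² = (-263)² = 69169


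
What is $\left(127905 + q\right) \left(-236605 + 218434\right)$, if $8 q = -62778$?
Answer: $- \frac{8726277501}{4} \approx -2.1816 \cdot 10^{9}$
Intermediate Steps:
$q = - \frac{31389}{4}$ ($q = \frac{1}{8} \left(-62778\right) = - \frac{31389}{4} \approx -7847.3$)
$\left(127905 + q\right) \left(-236605 + 218434\right) = \left(127905 - \frac{31389}{4}\right) \left(-236605 + 218434\right) = \frac{480231}{4} \left(-18171\right) = - \frac{8726277501}{4}$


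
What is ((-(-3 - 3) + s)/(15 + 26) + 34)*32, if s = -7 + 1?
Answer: 1088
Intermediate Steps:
s = -6
((-(-3 - 3) + s)/(15 + 26) + 34)*32 = ((-(-3 - 3) - 6)/(15 + 26) + 34)*32 = ((-1*(-6) - 6)/41 + 34)*32 = ((6 - 6)*(1/41) + 34)*32 = (0*(1/41) + 34)*32 = (0 + 34)*32 = 34*32 = 1088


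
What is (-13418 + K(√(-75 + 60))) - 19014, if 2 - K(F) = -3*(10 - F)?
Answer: -32400 - 3*I*√15 ≈ -32400.0 - 11.619*I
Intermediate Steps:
K(F) = 32 - 3*F (K(F) = 2 - (-3)*(10 - F) = 2 - (-30 + 3*F) = 2 + (30 - 3*F) = 32 - 3*F)
(-13418 + K(√(-75 + 60))) - 19014 = (-13418 + (32 - 3*√(-75 + 60))) - 19014 = (-13418 + (32 - 3*I*√15)) - 19014 = (-13386 - 3*I*√15) - 19014 = -32400 - 3*I*√15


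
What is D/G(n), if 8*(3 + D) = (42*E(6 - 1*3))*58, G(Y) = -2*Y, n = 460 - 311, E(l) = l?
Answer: -1821/596 ≈ -3.0554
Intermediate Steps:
n = 149
D = 1821/2 (D = -3 + ((42*(6 - 1*3))*58)/8 = -3 + ((42*(6 - 3))*58)/8 = -3 + ((42*3)*58)/8 = -3 + (126*58)/8 = -3 + (⅛)*7308 = -3 + 1827/2 = 1821/2 ≈ 910.50)
D/G(n) = 1821/(2*((-2*149))) = (1821/2)/(-298) = (1821/2)*(-1/298) = -1821/596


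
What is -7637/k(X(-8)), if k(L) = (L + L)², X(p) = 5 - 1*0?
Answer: -7637/100 ≈ -76.370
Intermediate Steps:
X(p) = 5 (X(p) = 5 + 0 = 5)
k(L) = 4*L² (k(L) = (2*L)² = 4*L²)
-7637/k(X(-8)) = -7637/(4*5²) = -7637/(4*25) = -7637/100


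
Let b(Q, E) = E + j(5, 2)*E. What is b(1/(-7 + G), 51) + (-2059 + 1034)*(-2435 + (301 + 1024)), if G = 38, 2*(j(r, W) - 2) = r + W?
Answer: 2276163/2 ≈ 1.1381e+6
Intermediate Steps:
j(r, W) = 2 + W/2 + r/2 (j(r, W) = 2 + (r + W)/2 = 2 + (W + r)/2 = 2 + (W/2 + r/2) = 2 + W/2 + r/2)
b(Q, E) = 13*E/2 (b(Q, E) = E + (2 + (1/2)*2 + (1/2)*5)*E = E + (2 + 1 + 5/2)*E = E + 11*E/2 = 13*E/2)
b(1/(-7 + G), 51) + (-2059 + 1034)*(-2435 + (301 + 1024)) = (13/2)*51 + (-2059 + 1034)*(-2435 + (301 + 1024)) = 663/2 - 1025*(-2435 + 1325) = 663/2 - 1025*(-1110) = 663/2 + 1137750 = 2276163/2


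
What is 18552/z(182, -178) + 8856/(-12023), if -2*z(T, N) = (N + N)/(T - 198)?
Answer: -1785193752/1070047 ≈ -1668.3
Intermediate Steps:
z(T, N) = -N/(-198 + T) (z(T, N) = -(N + N)/(2*(T - 198)) = -2*N/(2*(-198 + T)) = -N/(-198 + T))
18552/z(182, -178) + 8856/(-12023) = 18552/((-1*(-178)/(-198 + 182))) + 8856/(-12023) = 18552/((-1*(-178)/(-16))) + 8856*(-1/12023) = 18552/((-1*(-178)*(-1/16))) - 8856/12023 = 18552/(-89/8) - 8856/12023 = 18552*(-8/89) - 8856/12023 = -148416/89 - 8856/12023 = -1785193752/1070047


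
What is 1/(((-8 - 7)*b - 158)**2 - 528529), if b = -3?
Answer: -1/515760 ≈ -1.9389e-6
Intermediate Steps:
1/(((-8 - 7)*b - 158)**2 - 528529) = 1/(((-8 - 7)*(-3) - 158)**2 - 528529) = 1/((-15*(-3) - 158)**2 - 528529) = 1/((45 - 158)**2 - 528529) = 1/((-113)**2 - 528529) = 1/(12769 - 528529) = 1/(-515760) = -1/515760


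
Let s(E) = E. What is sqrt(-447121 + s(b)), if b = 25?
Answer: 2*I*sqrt(111774) ≈ 668.65*I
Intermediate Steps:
sqrt(-447121 + s(b)) = sqrt(-447121 + 25) = sqrt(-447096) = 2*I*sqrt(111774)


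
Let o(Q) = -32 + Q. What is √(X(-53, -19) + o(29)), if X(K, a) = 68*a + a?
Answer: 3*I*√146 ≈ 36.249*I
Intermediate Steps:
X(K, a) = 69*a
√(X(-53, -19) + o(29)) = √(69*(-19) + (-32 + 29)) = √(-1311 - 3) = √(-1314) = 3*I*√146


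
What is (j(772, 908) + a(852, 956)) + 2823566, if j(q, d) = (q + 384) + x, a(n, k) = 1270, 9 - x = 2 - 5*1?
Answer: 2826004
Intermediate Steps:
x = 12 (x = 9 - (2 - 5*1) = 9 - (2 - 5) = 9 - 1*(-3) = 9 + 3 = 12)
j(q, d) = 396 + q (j(q, d) = (q + 384) + 12 = (384 + q) + 12 = 396 + q)
(j(772, 908) + a(852, 956)) + 2823566 = ((396 + 772) + 1270) + 2823566 = (1168 + 1270) + 2823566 = 2438 + 2823566 = 2826004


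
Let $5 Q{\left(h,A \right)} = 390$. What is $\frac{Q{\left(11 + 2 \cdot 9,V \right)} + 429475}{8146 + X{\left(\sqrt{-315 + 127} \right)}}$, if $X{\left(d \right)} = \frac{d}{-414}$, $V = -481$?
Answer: $\frac{149934595784562}{2843344633331} + \frac{88917471 i \sqrt{47}}{2843344633331} \approx 52.732 + 0.00021439 i$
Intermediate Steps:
$X{\left(d \right)} = - \frac{d}{414}$ ($X{\left(d \right)} = d \left(- \frac{1}{414}\right) = - \frac{d}{414}$)
$Q{\left(h,A \right)} = 78$ ($Q{\left(h,A \right)} = \frac{1}{5} \cdot 390 = 78$)
$\frac{Q{\left(11 + 2 \cdot 9,V \right)} + 429475}{8146 + X{\left(\sqrt{-315 + 127} \right)}} = \frac{78 + 429475}{8146 - \frac{\sqrt{-315 + 127}}{414}} = \frac{429553}{8146 - \frac{\sqrt{-188}}{414}} = \frac{429553}{8146 - \frac{2 i \sqrt{47}}{414}} = \frac{429553}{8146 - \frac{i \sqrt{47}}{207}}$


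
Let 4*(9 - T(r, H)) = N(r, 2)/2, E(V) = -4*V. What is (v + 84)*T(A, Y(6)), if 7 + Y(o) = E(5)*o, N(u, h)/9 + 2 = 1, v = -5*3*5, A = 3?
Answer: 729/8 ≈ 91.125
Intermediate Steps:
v = -75 (v = -15*5 = -75)
N(u, h) = -9 (N(u, h) = -18 + 9*1 = -18 + 9 = -9)
Y(o) = -7 - 20*o (Y(o) = -7 + (-4*5)*o = -7 - 20*o)
T(r, H) = 81/8 (T(r, H) = 9 - (-9)/(4*2) = 9 - 1/4*(-9/2) = 9 + 9/8 = 81/8)
(v + 84)*T(A, Y(6)) = (-75 + 84)*(81/8) = 9*(81/8) = 729/8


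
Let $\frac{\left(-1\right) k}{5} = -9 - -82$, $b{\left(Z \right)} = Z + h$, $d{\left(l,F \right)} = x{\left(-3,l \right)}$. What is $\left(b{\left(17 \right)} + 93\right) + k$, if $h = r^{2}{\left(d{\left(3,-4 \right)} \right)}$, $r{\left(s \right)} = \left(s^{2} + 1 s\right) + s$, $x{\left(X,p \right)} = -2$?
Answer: $-255$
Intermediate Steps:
$d{\left(l,F \right)} = -2$
$r{\left(s \right)} = s^{2} + 2 s$ ($r{\left(s \right)} = \left(s^{2} + s\right) + s = \left(s + s^{2}\right) + s = s^{2} + 2 s$)
$h = 0$ ($h = \left(- 2 \left(2 - 2\right)\right)^{2} = \left(\left(-2\right) 0\right)^{2} = 0^{2} = 0$)
$b{\left(Z \right)} = Z$ ($b{\left(Z \right)} = Z + 0 = Z$)
$k = -365$ ($k = - 5 \left(-9 - -82\right) = - 5 \left(-9 + 82\right) = \left(-5\right) 73 = -365$)
$\left(b{\left(17 \right)} + 93\right) + k = \left(17 + 93\right) - 365 = 110 - 365 = -255$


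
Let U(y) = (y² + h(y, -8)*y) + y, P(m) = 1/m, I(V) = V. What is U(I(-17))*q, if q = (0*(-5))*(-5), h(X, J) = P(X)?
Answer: 0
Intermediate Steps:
h(X, J) = 1/X
q = 0 (q = 0*(-5) = 0)
U(y) = 1 + y + y² (U(y) = (y² + y/y) + y = (y² + 1) + y = (1 + y²) + y = 1 + y + y²)
U(I(-17))*q = (1 - 17*(1 - 17))*0 = (1 - 17*(-16))*0 = (1 + 272)*0 = 273*0 = 0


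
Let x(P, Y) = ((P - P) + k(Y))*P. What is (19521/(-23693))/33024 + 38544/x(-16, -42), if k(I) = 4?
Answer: -157074361131/260812544 ≈ -602.25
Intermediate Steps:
x(P, Y) = 4*P (x(P, Y) = ((P - P) + 4)*P = (0 + 4)*P = 4*P)
(19521/(-23693))/33024 + 38544/x(-16, -42) = (19521/(-23693))/33024 + 38544/((4*(-16))) = (19521*(-1/23693))*(1/33024) + 38544/(-64) = -19521/23693*1/33024 + 38544*(-1/64) = -6507/260812544 - 2409/4 = -157074361131/260812544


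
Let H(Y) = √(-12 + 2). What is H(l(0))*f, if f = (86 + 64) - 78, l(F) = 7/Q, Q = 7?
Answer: 72*I*√10 ≈ 227.68*I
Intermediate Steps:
l(F) = 1 (l(F) = 7/7 = 7*(⅐) = 1)
H(Y) = I*√10 (H(Y) = √(-10) = I*√10)
f = 72 (f = 150 - 78 = 72)
H(l(0))*f = (I*√10)*72 = 72*I*√10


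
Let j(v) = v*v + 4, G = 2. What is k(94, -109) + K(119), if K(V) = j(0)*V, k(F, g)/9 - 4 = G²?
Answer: 548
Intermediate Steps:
j(v) = 4 + v² (j(v) = v² + 4 = 4 + v²)
k(F, g) = 72 (k(F, g) = 36 + 9*2² = 36 + 9*4 = 36 + 36 = 72)
K(V) = 4*V (K(V) = (4 + 0²)*V = (4 + 0)*V = 4*V)
k(94, -109) + K(119) = 72 + 4*119 = 72 + 476 = 548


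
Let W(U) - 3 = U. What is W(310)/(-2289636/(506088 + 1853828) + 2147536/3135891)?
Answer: -579084378758457/528011089675 ≈ -1096.7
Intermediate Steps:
W(U) = 3 + U
W(310)/(-2289636/(506088 + 1853828) + 2147536/3135891) = (3 + 310)/(-2289636/(506088 + 1853828) + 2147536/3135891) = 313/(-2289636/2359916 + 2147536*(1/3135891)) = 313/(-2289636*1/2359916 + 2147536/3135891) = 313/(-572409/589979 + 2147536/3135891) = 313/(-528011089675/1850109836289) = 313*(-1850109836289/528011089675) = -579084378758457/528011089675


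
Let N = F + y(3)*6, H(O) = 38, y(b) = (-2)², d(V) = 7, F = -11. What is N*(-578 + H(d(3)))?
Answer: -7020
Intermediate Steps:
y(b) = 4
N = 13 (N = -11 + 4*6 = -11 + 24 = 13)
N*(-578 + H(d(3))) = 13*(-578 + 38) = 13*(-540) = -7020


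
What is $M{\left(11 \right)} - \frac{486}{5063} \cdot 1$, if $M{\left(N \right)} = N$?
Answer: $\frac{55207}{5063} \approx 10.904$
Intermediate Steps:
$M{\left(11 \right)} - \frac{486}{5063} \cdot 1 = 11 - \frac{486}{5063} \cdot 1 = 11 - \frac{486}{5063} = \frac{55207}{5063}$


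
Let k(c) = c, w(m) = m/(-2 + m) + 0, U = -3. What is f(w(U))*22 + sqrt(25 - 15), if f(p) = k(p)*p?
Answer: 198/25 + sqrt(10) ≈ 11.082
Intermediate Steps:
w(m) = m/(-2 + m) (w(m) = m/(-2 + m) + 0 = m/(-2 + m))
f(p) = p**2 (f(p) = p*p = p**2)
f(w(U))*22 + sqrt(25 - 15) = (-3/(-2 - 3))**2*22 + sqrt(25 - 15) = (-3/(-5))**2*22 + sqrt(10) = (-3*(-1/5))**2*22 + sqrt(10) = (3/5)**2*22 + sqrt(10) = (9/25)*22 + sqrt(10) = 198/25 + sqrt(10)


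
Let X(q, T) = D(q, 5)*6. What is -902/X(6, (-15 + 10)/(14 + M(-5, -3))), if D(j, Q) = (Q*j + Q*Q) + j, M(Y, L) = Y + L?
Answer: -451/183 ≈ -2.4645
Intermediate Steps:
M(Y, L) = L + Y
D(j, Q) = j + Q**2 + Q*j (D(j, Q) = (Q*j + Q**2) + j = (Q**2 + Q*j) + j = j + Q**2 + Q*j)
X(q, T) = 150 + 36*q (X(q, T) = (q + 5**2 + 5*q)*6 = (q + 25 + 5*q)*6 = (25 + 6*q)*6 = 150 + 36*q)
-902/X(6, (-15 + 10)/(14 + M(-5, -3))) = -902/(150 + 36*6) = -902/(150 + 216) = -902/366 = -902*1/366 = -451/183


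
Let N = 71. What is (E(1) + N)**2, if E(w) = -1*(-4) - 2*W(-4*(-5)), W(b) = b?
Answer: 1225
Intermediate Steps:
E(w) = -36 (E(w) = -1*(-4) - (-8)*(-5) = 4 - 2*20 = 4 - 40 = -36)
(E(1) + N)**2 = (-36 + 71)**2 = 35**2 = 1225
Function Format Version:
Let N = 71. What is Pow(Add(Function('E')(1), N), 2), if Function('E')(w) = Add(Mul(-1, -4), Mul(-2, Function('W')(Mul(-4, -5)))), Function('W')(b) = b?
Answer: 1225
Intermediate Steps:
Function('E')(w) = -36 (Function('E')(w) = Add(Mul(-1, -4), Mul(-2, Mul(-4, -5))) = Add(4, Mul(-2, 20)) = Add(4, -40) = -36)
Pow(Add(Function('E')(1), N), 2) = Pow(Add(-36, 71), 2) = Pow(35, 2) = 1225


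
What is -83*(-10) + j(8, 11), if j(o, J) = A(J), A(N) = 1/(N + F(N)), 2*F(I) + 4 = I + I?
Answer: 16601/20 ≈ 830.05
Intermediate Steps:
F(I) = -2 + I (F(I) = -2 + (I + I)/2 = -2 + (2*I)/2 = -2 + I)
A(N) = 1/(-2 + 2*N) (A(N) = 1/(N + (-2 + N)) = 1/(-2 + 2*N))
j(o, J) = 1/(2*(-1 + J))
-83*(-10) + j(8, 11) = -83*(-10) + 1/(2*(-1 + 11)) = 830 + (½)/10 = 830 + (½)*(⅒) = 830 + 1/20 = 16601/20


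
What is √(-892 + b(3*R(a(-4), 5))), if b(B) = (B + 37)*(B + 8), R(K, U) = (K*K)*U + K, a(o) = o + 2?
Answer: 5*√190 ≈ 68.920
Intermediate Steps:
a(o) = 2 + o
R(K, U) = K + U*K² (R(K, U) = K²*U + K = U*K² + K = K + U*K²)
b(B) = (8 + B)*(37 + B) (b(B) = (37 + B)*(8 + B) = (8 + B)*(37 + B))
√(-892 + b(3*R(a(-4), 5))) = √(-892 + (296 + (3*((2 - 4)*(1 + (2 - 4)*5)))² + 45*(3*((2 - 4)*(1 + (2 - 4)*5))))) = √(-892 + (296 + (3*(-2*(1 - 2*5)))² + 45*(3*(-2*(1 - 2*5))))) = √(-892 + (296 + (3*(-2*(1 - 10)))² + 45*(3*(-2*(1 - 10))))) = √(-892 + (296 + (3*(-2*(-9)))² + 45*(3*(-2*(-9))))) = √(-892 + (296 + (3*18)² + 45*(3*18))) = √(-892 + (296 + 54² + 45*54)) = √(-892 + (296 + 2916 + 2430)) = √(-892 + 5642) = √4750 = 5*√190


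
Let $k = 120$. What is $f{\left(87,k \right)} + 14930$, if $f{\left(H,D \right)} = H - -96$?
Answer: $15113$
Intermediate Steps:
$f{\left(H,D \right)} = 96 + H$ ($f{\left(H,D \right)} = H + 96 = 96 + H$)
$f{\left(87,k \right)} + 14930 = \left(96 + 87\right) + 14930 = 183 + 14930 = 15113$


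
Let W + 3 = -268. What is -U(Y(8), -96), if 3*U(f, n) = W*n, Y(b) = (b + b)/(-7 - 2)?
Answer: -8672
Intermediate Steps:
W = -271 (W = -3 - 268 = -271)
Y(b) = -2*b/9 (Y(b) = (2*b)/(-9) = (2*b)*(-1/9) = -2*b/9)
U(f, n) = -271*n/3 (U(f, n) = (-271*n)/3 = -271*n/3)
-U(Y(8), -96) = -(-271)*(-96)/3 = -1*8672 = -8672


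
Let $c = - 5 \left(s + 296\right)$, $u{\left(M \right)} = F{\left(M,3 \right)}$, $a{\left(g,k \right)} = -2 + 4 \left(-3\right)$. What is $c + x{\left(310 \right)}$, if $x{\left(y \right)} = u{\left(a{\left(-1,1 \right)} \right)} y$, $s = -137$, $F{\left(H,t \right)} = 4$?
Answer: $445$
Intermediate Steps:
$a{\left(g,k \right)} = -14$ ($a{\left(g,k \right)} = -2 - 12 = -14$)
$u{\left(M \right)} = 4$
$x{\left(y \right)} = 4 y$
$c = -795$ ($c = - 5 \left(-137 + 296\right) = \left(-5\right) 159 = -795$)
$c + x{\left(310 \right)} = -795 + 4 \cdot 310 = -795 + 1240 = 445$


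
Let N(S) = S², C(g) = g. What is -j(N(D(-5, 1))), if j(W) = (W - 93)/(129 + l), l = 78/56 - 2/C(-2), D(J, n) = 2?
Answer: 2492/3679 ≈ 0.67736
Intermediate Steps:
l = 67/28 (l = 78/56 - 2/(-2) = 78*(1/56) - 2*(-½) = 39/28 + 1 = 67/28 ≈ 2.3929)
j(W) = -2604/3679 + 28*W/3679 (j(W) = (W - 93)/(129 + 67/28) = (-93 + W)/(3679/28) = (-93 + W)*(28/3679) = -2604/3679 + 28*W/3679)
-j(N(D(-5, 1))) = -(-2604/3679 + (28/3679)*2²) = -(-2604/3679 + (28/3679)*4) = -(-2604/3679 + 112/3679) = -1*(-2492/3679) = 2492/3679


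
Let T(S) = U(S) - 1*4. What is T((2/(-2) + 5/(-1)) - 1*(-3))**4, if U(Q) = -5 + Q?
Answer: 20736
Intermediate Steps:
T(S) = -9 + S (T(S) = (-5 + S) - 1*4 = (-5 + S) - 4 = -9 + S)
T((2/(-2) + 5/(-1)) - 1*(-3))**4 = (-9 + ((2/(-2) + 5/(-1)) - 1*(-3)))**4 = (-9 + ((2*(-1/2) + 5*(-1)) + 3))**4 = (-9 + ((-1 - 5) + 3))**4 = (-9 + (-6 + 3))**4 = (-9 - 3)**4 = (-12)**4 = 20736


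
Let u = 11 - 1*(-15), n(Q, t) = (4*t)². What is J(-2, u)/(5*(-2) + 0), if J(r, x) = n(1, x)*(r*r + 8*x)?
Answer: -1146496/5 ≈ -2.2930e+5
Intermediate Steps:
n(Q, t) = 16*t²
u = 26 (u = 11 + 15 = 26)
J(r, x) = 16*x²*(r² + 8*x) (J(r, x) = (16*x²)*(r*r + 8*x) = (16*x²)*(r² + 8*x) = 16*x²*(r² + 8*x))
J(-2, u)/(5*(-2) + 0) = (16*26²*((-2)² + 8*26))/(5*(-2) + 0) = (16*676*(4 + 208))/(-10 + 0) = (16*676*212)/(-10) = 2292992*(-⅒) = -1146496/5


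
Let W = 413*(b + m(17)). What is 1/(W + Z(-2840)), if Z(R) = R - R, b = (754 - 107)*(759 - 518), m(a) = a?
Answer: 1/64404872 ≈ 1.5527e-8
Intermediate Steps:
b = 155927 (b = 647*241 = 155927)
Z(R) = 0
W = 64404872 (W = 413*(155927 + 17) = 413*155944 = 64404872)
1/(W + Z(-2840)) = 1/(64404872 + 0) = 1/64404872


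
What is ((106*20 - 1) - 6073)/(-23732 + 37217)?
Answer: -1318/4495 ≈ -0.29321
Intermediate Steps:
((106*20 - 1) - 6073)/(-23732 + 37217) = ((2120 - 1) - 6073)/13485 = (2119 - 6073)*(1/13485) = -3954*1/13485 = -1318/4495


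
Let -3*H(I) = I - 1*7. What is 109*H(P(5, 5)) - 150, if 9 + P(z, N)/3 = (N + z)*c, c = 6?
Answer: -16364/3 ≈ -5454.7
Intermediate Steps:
P(z, N) = -27 + 18*N + 18*z (P(z, N) = -27 + 3*((N + z)*6) = -27 + 3*(6*N + 6*z) = -27 + (18*N + 18*z) = -27 + 18*N + 18*z)
H(I) = 7/3 - I/3 (H(I) = -(I - 1*7)/3 = -(I - 7)/3 = -(-7 + I)/3 = 7/3 - I/3)
109*H(P(5, 5)) - 150 = 109*(7/3 - (-27 + 18*5 + 18*5)/3) - 150 = 109*(7/3 - (-27 + 90 + 90)/3) - 150 = 109*(7/3 - ⅓*153) - 150 = 109*(7/3 - 51) - 150 = 109*(-146/3) - 150 = -15914/3 - 150 = -16364/3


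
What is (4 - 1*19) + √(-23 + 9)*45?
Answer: -15 + 45*I*√14 ≈ -15.0 + 168.37*I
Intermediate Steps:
(4 - 1*19) + √(-23 + 9)*45 = (4 - 19) + √(-14)*45 = -15 + (I*√14)*45 = -15 + 45*I*√14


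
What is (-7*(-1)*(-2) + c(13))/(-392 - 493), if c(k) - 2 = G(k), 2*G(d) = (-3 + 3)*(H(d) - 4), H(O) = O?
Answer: 4/295 ≈ 0.013559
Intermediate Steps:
G(d) = 0 (G(d) = ((-3 + 3)*(d - 4))/2 = (0*(-4 + d))/2 = (½)*0 = 0)
c(k) = 2 (c(k) = 2 + 0 = 2)
(-7*(-1)*(-2) + c(13))/(-392 - 493) = (-7*(-1)*(-2) + 2)/(-392 - 493) = (7*(-2) + 2)/(-885) = (-14 + 2)*(-1/885) = -12*(-1/885) = 4/295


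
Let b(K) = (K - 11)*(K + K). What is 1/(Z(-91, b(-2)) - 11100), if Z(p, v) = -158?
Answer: -1/11258 ≈ -8.8826e-5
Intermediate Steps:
b(K) = 2*K*(-11 + K) (b(K) = (-11 + K)*(2*K) = 2*K*(-11 + K))
1/(Z(-91, b(-2)) - 11100) = 1/(-158 - 11100) = 1/(-11258) = -1/11258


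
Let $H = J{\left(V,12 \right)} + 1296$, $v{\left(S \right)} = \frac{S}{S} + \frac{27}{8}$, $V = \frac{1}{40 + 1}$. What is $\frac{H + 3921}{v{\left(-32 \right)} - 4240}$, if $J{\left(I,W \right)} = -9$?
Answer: $- \frac{13888}{11295} \approx -1.2296$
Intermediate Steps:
$V = \frac{1}{41} \approx 0.02439$
$v{\left(S \right)} = \frac{35}{8}$ ($v{\left(S \right)} = 1 + 27 \cdot \frac{1}{8} = 1 + \frac{27}{8} = \frac{35}{8}$)
$H = 1287$ ($H = -9 + 1296 = 1287$)
$\frac{H + 3921}{v{\left(-32 \right)} - 4240} = \frac{1287 + 3921}{\frac{35}{8} - 4240} = \frac{5208}{\frac{35}{8} - 4240} = \frac{5208}{- \frac{33885}{8}} = 5208 \left(- \frac{8}{33885}\right) = - \frac{13888}{11295}$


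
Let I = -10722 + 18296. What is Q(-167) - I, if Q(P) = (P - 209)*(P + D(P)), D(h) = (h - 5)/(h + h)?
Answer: 9189070/167 ≈ 55024.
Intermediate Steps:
D(h) = (-5 + h)/(2*h) (D(h) = (-5 + h)/((2*h)) = (-5 + h)*(1/(2*h)) = (-5 + h)/(2*h))
Q(P) = (-209 + P)*(P + (-5 + P)/(2*P)) (Q(P) = (P - 209)*(P + (-5 + P)/(2*P)) = (-209 + P)*(P + (-5 + P)/(2*P)))
I = 7574
Q(-167) - I = (-107 + (-167)² - 417/2*(-167) + (1045/2)/(-167)) - 1*7574 = (-107 + 27889 + 69639/2 + (1045/2)*(-1/167)) - 7574 = (-107 + 27889 + 69639/2 - 1045/334) - 7574 = 10453928/167 - 7574 = 9189070/167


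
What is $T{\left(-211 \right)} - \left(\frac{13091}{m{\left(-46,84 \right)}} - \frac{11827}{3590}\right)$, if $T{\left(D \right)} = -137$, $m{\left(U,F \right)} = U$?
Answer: $\frac{6229138}{41285} \approx 150.88$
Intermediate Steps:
$T{\left(-211 \right)} - \left(\frac{13091}{m{\left(-46,84 \right)}} - \frac{11827}{3590}\right) = -137 - \left(\frac{13091}{-46} - \frac{11827}{3590}\right) = -137 - \left(13091 \left(- \frac{1}{46}\right) - \frac{11827}{3590}\right) = -137 - \left(- \frac{13091}{46} - \frac{11827}{3590}\right) = -137 - - \frac{11885183}{41285} = -137 + \frac{11885183}{41285} = \frac{6229138}{41285}$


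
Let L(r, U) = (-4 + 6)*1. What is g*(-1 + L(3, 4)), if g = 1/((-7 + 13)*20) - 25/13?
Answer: -2987/1560 ≈ -1.9147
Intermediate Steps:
L(r, U) = 2 (L(r, U) = 2*1 = 2)
g = -2987/1560 (g = (1/20)/6 - 25*1/13 = (⅙)*(1/20) - 25/13 = 1/120 - 25/13 = -2987/1560 ≈ -1.9147)
g*(-1 + L(3, 4)) = -2987*(-1 + 2)/1560 = -2987/1560*1 = -2987/1560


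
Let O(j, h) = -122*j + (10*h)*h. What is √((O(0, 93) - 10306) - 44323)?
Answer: √31861 ≈ 178.50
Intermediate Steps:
O(j, h) = -122*j + 10*h²
√((O(0, 93) - 10306) - 44323) = √(((-122*0 + 10*93²) - 10306) - 44323) = √(((0 + 10*8649) - 10306) - 44323) = √(((0 + 86490) - 10306) - 44323) = √((86490 - 10306) - 44323) = √(76184 - 44323) = √31861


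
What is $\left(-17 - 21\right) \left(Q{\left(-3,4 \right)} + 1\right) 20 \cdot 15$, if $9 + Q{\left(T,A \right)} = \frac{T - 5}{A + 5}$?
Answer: $\frac{304000}{3} \approx 1.0133 \cdot 10^{5}$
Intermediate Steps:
$Q{\left(T,A \right)} = -9 + \frac{-5 + T}{5 + A}$ ($Q{\left(T,A \right)} = -9 + \frac{T - 5}{A + 5} = -9 + \frac{-5 + T}{5 + A}$)
$\left(-17 - 21\right) \left(Q{\left(-3,4 \right)} + 1\right) 20 \cdot 15 = \left(-17 - 21\right) \left(\frac{-50 - 3 - 36}{5 + 4} + 1\right) 20 \cdot 15 = - 38 \left(\frac{-50 - 3 - 36}{9} + 1\right) 20 \cdot 15 = - 38 \left(\frac{1}{9} \left(-89\right) + 1\right) 20 \cdot 15 = - 38 \left(- \frac{89}{9} + 1\right) 20 \cdot 15 = \left(-38\right) \left(- \frac{80}{9}\right) 20 \cdot 15 = \frac{3040}{9} \cdot 20 \cdot 15 = \frac{60800}{9} \cdot 15 = \frac{304000}{3}$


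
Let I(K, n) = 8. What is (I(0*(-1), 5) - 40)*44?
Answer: -1408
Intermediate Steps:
(I(0*(-1), 5) - 40)*44 = (8 - 40)*44 = -32*44 = -1408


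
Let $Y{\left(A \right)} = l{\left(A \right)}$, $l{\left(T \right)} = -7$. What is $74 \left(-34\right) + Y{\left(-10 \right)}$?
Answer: $-2523$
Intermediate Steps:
$Y{\left(A \right)} = -7$
$74 \left(-34\right) + Y{\left(-10 \right)} = 74 \left(-34\right) - 7 = -2516 - 7 = -2523$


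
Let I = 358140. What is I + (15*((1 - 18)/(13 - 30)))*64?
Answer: 359100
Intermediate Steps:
I + (15*((1 - 18)/(13 - 30)))*64 = 358140 + (15*((1 - 18)/(13 - 30)))*64 = 358140 + (15*(-17/(-17)))*64 = 358140 + (15*(-17*(-1/17)))*64 = 358140 + (15*1)*64 = 358140 + 15*64 = 358140 + 960 = 359100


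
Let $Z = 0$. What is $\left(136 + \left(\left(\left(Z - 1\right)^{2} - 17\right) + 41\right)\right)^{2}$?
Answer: $25921$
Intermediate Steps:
$\left(136 + \left(\left(\left(Z - 1\right)^{2} - 17\right) + 41\right)\right)^{2} = \left(136 + \left(\left(\left(0 - 1\right)^{2} - 17\right) + 41\right)\right)^{2} = \left(136 + \left(\left(\left(-1\right)^{2} - 17\right) + 41\right)\right)^{2} = \left(136 + \left(\left(1 - 17\right) + 41\right)\right)^{2} = \left(136 + \left(-16 + 41\right)\right)^{2} = \left(136 + 25\right)^{2} = 161^{2} = 25921$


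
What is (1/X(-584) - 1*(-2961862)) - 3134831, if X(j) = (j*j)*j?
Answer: -34451395314177/199176704 ≈ -1.7297e+5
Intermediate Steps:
X(j) = j**3 (X(j) = j**2*j = j**3)
(1/X(-584) - 1*(-2961862)) - 3134831 = (1/((-584)**3) - 1*(-2961862)) - 3134831 = (1/(-199176704) + 2961862) - 3134831 = (-1/199176704 + 2961862) - 3134831 = 589933910862847/199176704 - 3134831 = -34451395314177/199176704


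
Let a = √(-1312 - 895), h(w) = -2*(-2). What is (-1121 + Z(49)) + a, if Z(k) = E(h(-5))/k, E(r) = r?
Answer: -54925/49 + I*√2207 ≈ -1120.9 + 46.979*I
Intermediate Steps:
h(w) = 4
Z(k) = 4/k
a = I*√2207 (a = √(-2207) = I*√2207 ≈ 46.979*I)
(-1121 + Z(49)) + a = (-1121 + 4/49) + I*√2207 = -54925/49 + I*√2207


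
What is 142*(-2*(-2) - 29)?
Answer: -3550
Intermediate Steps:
142*(-2*(-2) - 29) = 142*(4 - 29) = 142*(-25) = -3550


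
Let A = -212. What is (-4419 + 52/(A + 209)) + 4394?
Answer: -127/3 ≈ -42.333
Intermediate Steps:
(-4419 + 52/(A + 209)) + 4394 = (-4419 + 52/(-212 + 209)) + 4394 = (-4419 + 52/(-3)) + 4394 = (-4419 - 1/3*52) + 4394 = (-4419 - 52/3) + 4394 = -13309/3 + 4394 = -127/3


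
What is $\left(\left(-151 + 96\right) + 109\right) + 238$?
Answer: $292$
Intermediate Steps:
$\left(\left(-151 + 96\right) + 109\right) + 238 = \left(-55 + 109\right) + 238 = 54 + 238 = 292$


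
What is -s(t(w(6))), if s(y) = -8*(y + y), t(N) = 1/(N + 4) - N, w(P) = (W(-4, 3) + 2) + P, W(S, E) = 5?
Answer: -3520/17 ≈ -207.06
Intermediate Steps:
w(P) = 7 + P (w(P) = (5 + 2) + P = 7 + P)
t(N) = 1/(4 + N) - N
s(y) = -16*y
-s(t(w(6))) = -(-16)*(1 - (7 + 6)**2 - 4*(7 + 6))/(4 + (7 + 6)) = -(-16)*(1 - 1*13**2 - 4*13)/(4 + 13) = -(-16)*(1 - 1*169 - 52)/17 = -(-16)*(1 - 169 - 52)/17 = -(-16)*(1/17)*(-220) = -(-16)*(-220)/17 = -1*3520/17 = -3520/17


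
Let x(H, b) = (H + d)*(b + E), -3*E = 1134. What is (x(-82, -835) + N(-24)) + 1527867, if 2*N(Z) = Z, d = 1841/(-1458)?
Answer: 2374867151/1458 ≈ 1.6289e+6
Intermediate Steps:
d = -1841/1458 (d = 1841*(-1/1458) = -1841/1458 ≈ -1.2627)
E = -378 (E = -⅓*1134 = -378)
x(H, b) = (-378 + b)*(-1841/1458 + H) (x(H, b) = (H - 1841/1458)*(b - 378) = (-1841/1458 + H)*(-378 + b) = (-378 + b)*(-1841/1458 + H))
N(Z) = Z/2
(x(-82, -835) + N(-24)) + 1527867 = ((12887/27 - 378*(-82) - 1841/1458*(-835) - 82*(-835)) + (½)*(-24)) + 1527867 = ((12887/27 + 30996 + 1537235/1458 + 68470) - 12) + 1527867 = (147254561/1458 - 12) + 1527867 = 147237065/1458 + 1527867 = 2374867151/1458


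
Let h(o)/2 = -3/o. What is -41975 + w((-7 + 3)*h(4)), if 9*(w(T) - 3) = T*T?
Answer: -41968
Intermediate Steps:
h(o) = -6/o (h(o) = 2*(-3/o) = -6/o)
w(T) = 3 + T²/9 (w(T) = 3 + (T*T)/9 = 3 + T²/9)
-41975 + w((-7 + 3)*h(4)) = -41975 + (3 + ((-7 + 3)*(-6/4))²/9) = -41975 + (3 + (-(-24)/4)²/9) = -41975 + (3 + (-4*(-3/2))²/9) = -41975 + (3 + (⅑)*6²) = -41975 + (3 + (⅑)*36) = -41975 + (3 + 4) = -41975 + 7 = -41968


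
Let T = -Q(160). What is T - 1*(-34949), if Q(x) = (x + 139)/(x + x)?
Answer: 11183381/320 ≈ 34948.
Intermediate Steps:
Q(x) = (139 + x)/(2*x) (Q(x) = (139 + x)/((2*x)) = (139 + x)*(1/(2*x)) = (139 + x)/(2*x))
T = -299/320 (T = -(139 + 160)/(2*160) = -299/(2*160) = -1*299/320 = -299/320 ≈ -0.93437)
T - 1*(-34949) = -299/320 - 1*(-34949) = -299/320 + 34949 = 11183381/320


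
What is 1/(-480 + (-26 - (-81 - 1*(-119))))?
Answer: -1/544 ≈ -0.0018382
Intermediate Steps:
1/(-480 + (-26 - (-81 - 1*(-119)))) = 1/(-480 + (-26 - (-81 + 119))) = 1/(-480 + (-26 - 1*38)) = 1/(-480 + (-26 - 38)) = 1/(-480 - 64) = 1/(-544) = -1/544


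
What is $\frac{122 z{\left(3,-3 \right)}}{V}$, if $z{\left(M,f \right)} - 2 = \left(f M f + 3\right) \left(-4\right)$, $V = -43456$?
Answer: $\frac{3599}{10864} \approx 0.33128$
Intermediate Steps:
$z{\left(M,f \right)} = -10 - 4 M f^{2}$ ($z{\left(M,f \right)} = 2 + \left(f M f + 3\right) \left(-4\right) = 2 + \left(M f f + 3\right) \left(-4\right) = 2 + \left(M f^{2} + 3\right) \left(-4\right) = 2 + \left(3 + M f^{2}\right) \left(-4\right) = 2 - \left(12 + 4 M f^{2}\right) = -10 - 4 M f^{2}$)
$\frac{122 z{\left(3,-3 \right)}}{V} = \frac{122 \left(-10 - 12 \left(-3\right)^{2}\right)}{-43456} = 122 \left(-10 - 12 \cdot 9\right) \left(- \frac{1}{43456}\right) = 122 \left(-10 - 108\right) \left(- \frac{1}{43456}\right) = 122 \left(-118\right) \left(- \frac{1}{43456}\right) = \left(-14396\right) \left(- \frac{1}{43456}\right) = \frac{3599}{10864}$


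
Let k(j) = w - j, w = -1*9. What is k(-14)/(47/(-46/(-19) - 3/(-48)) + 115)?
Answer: 3775/101113 ≈ 0.037334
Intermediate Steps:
w = -9
k(j) = -9 - j
k(-14)/(47/(-46/(-19) - 3/(-48)) + 115) = (-9 - 1*(-14))/(47/(-46/(-19) - 3/(-48)) + 115) = (-9 + 14)/(47/(-46*(-1/19) - 3*(-1/48)) + 115) = 5/(47/(46/19 + 1/16) + 115) = 5/(47/(755/304) + 115) = 5/(47*(304/755) + 115) = 5/(14288/755 + 115) = 5/(101113/755) = 5*(755/101113) = 3775/101113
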